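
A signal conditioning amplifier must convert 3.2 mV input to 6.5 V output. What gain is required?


Gain = Vout / Vin (converting to same units).
G = 6.5 V / 3.2 mV
G = 6500.0 mV / 3.2 mV
G = 2031.25

2031.25


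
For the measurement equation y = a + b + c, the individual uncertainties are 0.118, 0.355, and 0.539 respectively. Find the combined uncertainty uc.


For a sum of independent quantities, uc = sqrt(u1^2 + u2^2 + u3^2).
uc = sqrt(0.118^2 + 0.355^2 + 0.539^2)
uc = sqrt(0.013924 + 0.126025 + 0.290521)
uc = 0.6561

0.6561


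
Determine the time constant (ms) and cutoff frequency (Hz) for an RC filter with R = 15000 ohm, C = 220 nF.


Time constant: tau = R * C.
tau = 15000 * 2.20e-07 = 0.0033 s
tau = 3.3 ms
Cutoff frequency: fc = 1 / (2*pi*R*C).
fc = 1 / (2*pi*0.0033) = 48.23 Hz

tau = 3.3 ms, fc = 48.23 Hz


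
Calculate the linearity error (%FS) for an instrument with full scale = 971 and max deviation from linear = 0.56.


Linearity error = (max deviation / full scale) * 100%.
Linearity = (0.56 / 971) * 100
Linearity = 0.058 %FS

0.058 %FS


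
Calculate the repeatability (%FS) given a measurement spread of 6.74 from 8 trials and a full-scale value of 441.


Repeatability = (spread / full scale) * 100%.
R = (6.74 / 441) * 100
R = 1.528 %FS

1.528 %FS


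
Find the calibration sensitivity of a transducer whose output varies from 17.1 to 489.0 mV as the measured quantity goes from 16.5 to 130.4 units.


Sensitivity = (y2 - y1) / (x2 - x1).
S = (489.0 - 17.1) / (130.4 - 16.5)
S = 471.9 / 113.9
S = 4.1431 mV/unit

4.1431 mV/unit


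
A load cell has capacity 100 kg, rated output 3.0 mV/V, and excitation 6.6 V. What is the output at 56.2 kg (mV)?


Vout = rated_output * Vex * (load / capacity).
Vout = 3.0 * 6.6 * (56.2 / 100)
Vout = 3.0 * 6.6 * 0.562
Vout = 11.128 mV

11.128 mV


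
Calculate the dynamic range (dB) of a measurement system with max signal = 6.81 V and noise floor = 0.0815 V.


Dynamic range = 20 * log10(Vmax / Vnoise).
DR = 20 * log10(6.81 / 0.0815)
DR = 20 * log10(83.56)
DR = 38.44 dB

38.44 dB


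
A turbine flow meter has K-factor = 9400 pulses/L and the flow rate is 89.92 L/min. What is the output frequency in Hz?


Frequency = K * Q / 60 (converting L/min to L/s).
f = 9400 * 89.92 / 60
f = 845248.0 / 60
f = 14087.47 Hz

14087.47 Hz


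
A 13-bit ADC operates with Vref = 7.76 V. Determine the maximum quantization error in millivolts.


The maximum quantization error is +/- LSB/2.
LSB = Vref / 2^n = 7.76 / 8192 = 0.00094727 V
Max error = LSB / 2 = 0.00094727 / 2 = 0.00047363 V
Max error = 0.4736 mV

0.4736 mV


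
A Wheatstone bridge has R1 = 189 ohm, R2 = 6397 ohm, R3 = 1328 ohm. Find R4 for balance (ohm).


At balance: R1*R4 = R2*R3, so R4 = R2*R3/R1.
R4 = 6397 * 1328 / 189
R4 = 8495216 / 189
R4 = 44948.23 ohm

44948.23 ohm


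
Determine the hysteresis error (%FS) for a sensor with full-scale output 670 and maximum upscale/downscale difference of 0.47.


Hysteresis = (max difference / full scale) * 100%.
H = (0.47 / 670) * 100
H = 0.07 %FS

0.07 %FS


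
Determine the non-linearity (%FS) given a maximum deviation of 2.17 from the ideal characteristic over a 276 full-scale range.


Linearity error = (max deviation / full scale) * 100%.
Linearity = (2.17 / 276) * 100
Linearity = 0.786 %FS

0.786 %FS


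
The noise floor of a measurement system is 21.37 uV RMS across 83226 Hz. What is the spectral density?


Noise spectral density = Vrms / sqrt(BW).
NSD = 21.37 / sqrt(83226)
NSD = 21.37 / 288.4892
NSD = 0.0741 uV/sqrt(Hz)

0.0741 uV/sqrt(Hz)


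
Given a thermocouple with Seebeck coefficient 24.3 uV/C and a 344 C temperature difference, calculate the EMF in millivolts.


The thermocouple output V = sensitivity * dT.
V = 24.3 uV/C * 344 C
V = 8359.2 uV
V = 8.359 mV

8.359 mV


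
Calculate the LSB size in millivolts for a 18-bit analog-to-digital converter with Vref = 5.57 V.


The resolution (LSB) of an ADC is Vref / 2^n.
LSB = 5.57 / 2^18
LSB = 5.57 / 262144
LSB = 2.125e-05 V = 0.02124786 mV

0.02124786 mV


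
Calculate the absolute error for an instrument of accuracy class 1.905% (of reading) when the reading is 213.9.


Absolute error = (accuracy% / 100) * reading.
Error = (1.905 / 100) * 213.9
Error = 0.01905 * 213.9
Error = 4.0748

4.0748


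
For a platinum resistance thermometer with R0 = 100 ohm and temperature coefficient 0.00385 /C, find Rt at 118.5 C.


The RTD equation: Rt = R0 * (1 + alpha * T).
Rt = 100 * (1 + 0.00385 * 118.5)
Rt = 100 * (1 + 0.456225)
Rt = 100 * 1.456225
Rt = 145.623 ohm

145.623 ohm


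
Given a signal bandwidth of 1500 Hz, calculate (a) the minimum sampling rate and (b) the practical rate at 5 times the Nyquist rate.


By Nyquist theorem, fs_min = 2 * fmax.
fs_min = 2 * 1500 = 3000 Hz
Practical rate = 5 * fs_min = 5 * 3000 = 15000 Hz

fs_min = 3000 Hz, fs_practical = 15000 Hz


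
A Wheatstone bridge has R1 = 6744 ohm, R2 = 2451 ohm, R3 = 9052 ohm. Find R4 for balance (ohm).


At balance: R1*R4 = R2*R3, so R4 = R2*R3/R1.
R4 = 2451 * 9052 / 6744
R4 = 22186452 / 6744
R4 = 3289.81 ohm

3289.81 ohm


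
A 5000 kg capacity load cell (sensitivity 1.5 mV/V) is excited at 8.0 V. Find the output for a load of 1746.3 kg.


Vout = rated_output * Vex * (load / capacity).
Vout = 1.5 * 8.0 * (1746.3 / 5000)
Vout = 1.5 * 8.0 * 0.34926
Vout = 4.191 mV

4.191 mV


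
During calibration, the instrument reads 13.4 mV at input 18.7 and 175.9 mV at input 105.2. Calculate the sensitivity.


Sensitivity = (y2 - y1) / (x2 - x1).
S = (175.9 - 13.4) / (105.2 - 18.7)
S = 162.5 / 86.5
S = 1.8786 mV/unit

1.8786 mV/unit


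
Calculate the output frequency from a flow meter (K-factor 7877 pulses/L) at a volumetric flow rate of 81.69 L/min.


Frequency = K * Q / 60 (converting L/min to L/s).
f = 7877 * 81.69 / 60
f = 643472.13 / 60
f = 10724.54 Hz

10724.54 Hz


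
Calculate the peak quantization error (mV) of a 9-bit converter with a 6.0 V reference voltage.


The maximum quantization error is +/- LSB/2.
LSB = Vref / 2^n = 6.0 / 512 = 0.01171875 V
Max error = LSB / 2 = 0.01171875 / 2 = 0.00585938 V
Max error = 5.8594 mV

5.8594 mV


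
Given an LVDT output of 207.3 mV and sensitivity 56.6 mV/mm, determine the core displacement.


Displacement = Vout / sensitivity.
d = 207.3 / 56.6
d = 3.663 mm

3.663 mm


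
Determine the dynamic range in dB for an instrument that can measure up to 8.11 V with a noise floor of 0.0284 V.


Dynamic range = 20 * log10(Vmax / Vnoise).
DR = 20 * log10(8.11 / 0.0284)
DR = 20 * log10(285.56)
DR = 49.11 dB

49.11 dB


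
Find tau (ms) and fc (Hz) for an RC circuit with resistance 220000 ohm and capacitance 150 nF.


Time constant: tau = R * C.
tau = 220000 * 1.50e-07 = 0.033 s
tau = 33.0 ms
Cutoff frequency: fc = 1 / (2*pi*R*C).
fc = 1 / (2*pi*0.033) = 4.82 Hz

tau = 33.0 ms, fc = 4.82 Hz


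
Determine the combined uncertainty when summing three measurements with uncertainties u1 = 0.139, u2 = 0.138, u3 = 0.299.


For a sum of independent quantities, uc = sqrt(u1^2 + u2^2 + u3^2).
uc = sqrt(0.139^2 + 0.138^2 + 0.299^2)
uc = sqrt(0.019321 + 0.019044 + 0.089401)
uc = 0.3574

0.3574


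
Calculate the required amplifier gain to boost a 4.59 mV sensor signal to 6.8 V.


Gain = Vout / Vin (converting to same units).
G = 6.8 V / 4.59 mV
G = 6800.0 mV / 4.59 mV
G = 1481.48

1481.48


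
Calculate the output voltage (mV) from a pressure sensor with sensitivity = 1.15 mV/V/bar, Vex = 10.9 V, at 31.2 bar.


Output = sensitivity * Vex * P.
Vout = 1.15 * 10.9 * 31.2
Vout = 12.535 * 31.2
Vout = 391.09 mV

391.09 mV


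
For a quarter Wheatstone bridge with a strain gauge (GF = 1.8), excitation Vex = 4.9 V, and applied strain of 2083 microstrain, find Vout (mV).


Quarter bridge output: Vout = (GF * epsilon * Vex) / 4.
Vout = (1.8 * 2083e-6 * 4.9) / 4
Vout = 0.01837206 / 4 V
Vout = 0.00459302 V = 4.593 mV

4.593 mV


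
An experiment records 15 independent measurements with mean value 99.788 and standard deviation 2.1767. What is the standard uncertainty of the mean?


The standard uncertainty for Type A evaluation is u = s / sqrt(n).
u = 2.1767 / sqrt(15)
u = 2.1767 / 3.873
u = 0.562

0.562


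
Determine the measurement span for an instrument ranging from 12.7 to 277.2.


Span = upper range - lower range.
Span = 277.2 - (12.7)
Span = 264.5

264.5


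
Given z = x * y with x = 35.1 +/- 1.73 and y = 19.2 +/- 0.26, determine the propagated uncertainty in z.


For a product z = x*y, the relative uncertainty is:
uz/z = sqrt((ux/x)^2 + (uy/y)^2)
Relative uncertainties: ux/x = 1.73/35.1 = 0.049288
uy/y = 0.26/19.2 = 0.013542
z = 35.1 * 19.2 = 673.9
uz = 673.9 * sqrt(0.049288^2 + 0.013542^2) = 34.447

34.447


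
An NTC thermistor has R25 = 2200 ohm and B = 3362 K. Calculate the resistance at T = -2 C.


NTC thermistor equation: Rt = R25 * exp(B * (1/T - 1/T25)).
T in Kelvin: 271.15 K, T25 = 298.15 K
1/T - 1/T25 = 1/271.15 - 1/298.15 = 0.00033398
B * (1/T - 1/T25) = 3362 * 0.00033398 = 1.1228
Rt = 2200 * exp(1.1228) = 6761.8 ohm

6761.8 ohm


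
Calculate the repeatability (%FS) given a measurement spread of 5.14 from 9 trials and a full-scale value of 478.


Repeatability = (spread / full scale) * 100%.
R = (5.14 / 478) * 100
R = 1.075 %FS

1.075 %FS


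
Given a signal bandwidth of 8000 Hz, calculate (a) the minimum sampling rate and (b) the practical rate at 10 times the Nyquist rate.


By Nyquist theorem, fs_min = 2 * fmax.
fs_min = 2 * 8000 = 16000 Hz
Practical rate = 10 * fs_min = 10 * 16000 = 160000 Hz

fs_min = 16000 Hz, fs_practical = 160000 Hz


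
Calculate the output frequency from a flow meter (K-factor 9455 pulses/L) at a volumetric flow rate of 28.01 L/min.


Frequency = K * Q / 60 (converting L/min to L/s).
f = 9455 * 28.01 / 60
f = 264834.55 / 60
f = 4413.91 Hz

4413.91 Hz


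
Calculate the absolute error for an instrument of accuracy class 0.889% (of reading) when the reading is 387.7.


Absolute error = (accuracy% / 100) * reading.
Error = (0.889 / 100) * 387.7
Error = 0.00889 * 387.7
Error = 3.4467

3.4467


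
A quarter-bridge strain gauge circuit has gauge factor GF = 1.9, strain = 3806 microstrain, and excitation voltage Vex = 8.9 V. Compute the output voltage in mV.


Quarter bridge output: Vout = (GF * epsilon * Vex) / 4.
Vout = (1.9 * 3806e-6 * 8.9) / 4
Vout = 0.06435946 / 4 V
Vout = 0.01608986 V = 16.0899 mV

16.0899 mV


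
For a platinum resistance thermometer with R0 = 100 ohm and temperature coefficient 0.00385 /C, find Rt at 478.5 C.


The RTD equation: Rt = R0 * (1 + alpha * T).
Rt = 100 * (1 + 0.00385 * 478.5)
Rt = 100 * (1 + 1.842225)
Rt = 100 * 2.842225
Rt = 284.223 ohm

284.223 ohm


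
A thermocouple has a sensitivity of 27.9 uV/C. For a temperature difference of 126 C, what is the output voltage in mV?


The thermocouple output V = sensitivity * dT.
V = 27.9 uV/C * 126 C
V = 3515.4 uV
V = 3.515 mV

3.515 mV


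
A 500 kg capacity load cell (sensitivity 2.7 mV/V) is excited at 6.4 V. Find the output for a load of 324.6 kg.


Vout = rated_output * Vex * (load / capacity).
Vout = 2.7 * 6.4 * (324.6 / 500)
Vout = 2.7 * 6.4 * 0.6492
Vout = 11.218 mV

11.218 mV


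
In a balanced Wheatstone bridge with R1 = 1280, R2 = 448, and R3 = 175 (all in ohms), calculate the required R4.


At balance: R1*R4 = R2*R3, so R4 = R2*R3/R1.
R4 = 448 * 175 / 1280
R4 = 78400 / 1280
R4 = 61.25 ohm

61.25 ohm


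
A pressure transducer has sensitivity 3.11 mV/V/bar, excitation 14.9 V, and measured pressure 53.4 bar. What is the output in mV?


Output = sensitivity * Vex * P.
Vout = 3.11 * 14.9 * 53.4
Vout = 46.339 * 53.4
Vout = 2474.5 mV

2474.5 mV


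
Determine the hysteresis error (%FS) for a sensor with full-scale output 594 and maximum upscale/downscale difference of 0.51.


Hysteresis = (max difference / full scale) * 100%.
H = (0.51 / 594) * 100
H = 0.086 %FS

0.086 %FS


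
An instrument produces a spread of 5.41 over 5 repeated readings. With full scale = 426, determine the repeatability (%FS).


Repeatability = (spread / full scale) * 100%.
R = (5.41 / 426) * 100
R = 1.27 %FS

1.27 %FS


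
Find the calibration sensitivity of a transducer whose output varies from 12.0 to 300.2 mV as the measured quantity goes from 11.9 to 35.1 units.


Sensitivity = (y2 - y1) / (x2 - x1).
S = (300.2 - 12.0) / (35.1 - 11.9)
S = 288.2 / 23.2
S = 12.4224 mV/unit

12.4224 mV/unit


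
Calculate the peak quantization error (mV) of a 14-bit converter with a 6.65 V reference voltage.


The maximum quantization error is +/- LSB/2.
LSB = Vref / 2^n = 6.65 / 16384 = 0.00040588 V
Max error = LSB / 2 = 0.00040588 / 2 = 0.00020294 V
Max error = 0.2029 mV

0.2029 mV


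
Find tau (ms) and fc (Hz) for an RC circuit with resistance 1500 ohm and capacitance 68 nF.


Time constant: tau = R * C.
tau = 1500 * 6.80e-08 = 0.000102 s
tau = 0.102 ms
Cutoff frequency: fc = 1 / (2*pi*R*C).
fc = 1 / (2*pi*0.000102) = 1560.34 Hz

tau = 0.102 ms, fc = 1560.34 Hz


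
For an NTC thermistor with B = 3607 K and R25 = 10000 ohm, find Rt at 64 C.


NTC thermistor equation: Rt = R25 * exp(B * (1/T - 1/T25)).
T in Kelvin: 337.15 K, T25 = 298.15 K
1/T - 1/T25 = 1/337.15 - 1/298.15 = -0.00038798
B * (1/T - 1/T25) = 3607 * -0.00038798 = -1.3994
Rt = 10000 * exp(-1.3994) = 2467.4 ohm

2467.4 ohm


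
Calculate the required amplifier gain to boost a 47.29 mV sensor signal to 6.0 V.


Gain = Vout / Vin (converting to same units).
G = 6.0 V / 47.29 mV
G = 6000.0 mV / 47.29 mV
G = 126.88

126.88


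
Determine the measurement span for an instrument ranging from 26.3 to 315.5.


Span = upper range - lower range.
Span = 315.5 - (26.3)
Span = 289.2

289.2


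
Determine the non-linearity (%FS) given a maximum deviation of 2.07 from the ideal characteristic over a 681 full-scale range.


Linearity error = (max deviation / full scale) * 100%.
Linearity = (2.07 / 681) * 100
Linearity = 0.304 %FS

0.304 %FS


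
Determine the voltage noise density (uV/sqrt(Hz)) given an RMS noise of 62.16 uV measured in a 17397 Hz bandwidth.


Noise spectral density = Vrms / sqrt(BW).
NSD = 62.16 / sqrt(17397)
NSD = 62.16 / 131.8977
NSD = 0.4713 uV/sqrt(Hz)

0.4713 uV/sqrt(Hz)


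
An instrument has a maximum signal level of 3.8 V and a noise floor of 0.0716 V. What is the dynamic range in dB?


Dynamic range = 20 * log10(Vmax / Vnoise).
DR = 20 * log10(3.8 / 0.0716)
DR = 20 * log10(53.07)
DR = 34.5 dB

34.5 dB


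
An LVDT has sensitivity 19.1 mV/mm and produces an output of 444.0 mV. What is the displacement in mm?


Displacement = Vout / sensitivity.
d = 444.0 / 19.1
d = 23.246 mm

23.246 mm


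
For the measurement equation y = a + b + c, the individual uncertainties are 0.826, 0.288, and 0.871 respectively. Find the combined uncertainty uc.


For a sum of independent quantities, uc = sqrt(u1^2 + u2^2 + u3^2).
uc = sqrt(0.826^2 + 0.288^2 + 0.871^2)
uc = sqrt(0.682276 + 0.082944 + 0.758641)
uc = 1.2344

1.2344


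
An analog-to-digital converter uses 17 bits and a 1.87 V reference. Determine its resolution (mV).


The resolution (LSB) of an ADC is Vref / 2^n.
LSB = 1.87 / 2^17
LSB = 1.87 / 131072
LSB = 1.427e-05 V = 0.01426697 mV

0.01426697 mV


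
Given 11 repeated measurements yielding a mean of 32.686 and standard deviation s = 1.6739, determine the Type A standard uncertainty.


The standard uncertainty for Type A evaluation is u = s / sqrt(n).
u = 1.6739 / sqrt(11)
u = 1.6739 / 3.3166
u = 0.5047

0.5047


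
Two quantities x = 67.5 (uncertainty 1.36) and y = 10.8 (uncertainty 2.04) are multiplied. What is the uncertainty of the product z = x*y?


For a product z = x*y, the relative uncertainty is:
uz/z = sqrt((ux/x)^2 + (uy/y)^2)
Relative uncertainties: ux/x = 1.36/67.5 = 0.020148
uy/y = 2.04/10.8 = 0.188889
z = 67.5 * 10.8 = 729.0
uz = 729.0 * sqrt(0.020148^2 + 0.188889^2) = 138.481

138.481


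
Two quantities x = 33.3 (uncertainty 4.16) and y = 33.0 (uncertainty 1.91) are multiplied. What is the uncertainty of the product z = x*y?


For a product z = x*y, the relative uncertainty is:
uz/z = sqrt((ux/x)^2 + (uy/y)^2)
Relative uncertainties: ux/x = 4.16/33.3 = 0.124925
uy/y = 1.91/33.0 = 0.057879
z = 33.3 * 33.0 = 1098.9
uz = 1098.9 * sqrt(0.124925^2 + 0.057879^2) = 151.298

151.298


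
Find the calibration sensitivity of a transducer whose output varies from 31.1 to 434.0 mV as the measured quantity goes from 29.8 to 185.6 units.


Sensitivity = (y2 - y1) / (x2 - x1).
S = (434.0 - 31.1) / (185.6 - 29.8)
S = 402.9 / 155.8
S = 2.586 mV/unit

2.586 mV/unit


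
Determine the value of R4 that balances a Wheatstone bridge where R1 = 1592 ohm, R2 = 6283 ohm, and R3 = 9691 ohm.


At balance: R1*R4 = R2*R3, so R4 = R2*R3/R1.
R4 = 6283 * 9691 / 1592
R4 = 60888553 / 1592
R4 = 38246.58 ohm

38246.58 ohm


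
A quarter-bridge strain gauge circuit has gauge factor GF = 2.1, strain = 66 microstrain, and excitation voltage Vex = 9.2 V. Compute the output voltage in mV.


Quarter bridge output: Vout = (GF * epsilon * Vex) / 4.
Vout = (2.1 * 66e-6 * 9.2) / 4
Vout = 0.00127512 / 4 V
Vout = 0.00031878 V = 0.3188 mV

0.3188 mV


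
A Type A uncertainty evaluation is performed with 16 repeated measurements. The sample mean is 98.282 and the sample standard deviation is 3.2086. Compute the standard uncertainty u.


The standard uncertainty for Type A evaluation is u = s / sqrt(n).
u = 3.2086 / sqrt(16)
u = 3.2086 / 4.0
u = 0.8022

0.8022


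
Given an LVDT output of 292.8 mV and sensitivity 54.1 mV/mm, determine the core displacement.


Displacement = Vout / sensitivity.
d = 292.8 / 54.1
d = 5.412 mm

5.412 mm


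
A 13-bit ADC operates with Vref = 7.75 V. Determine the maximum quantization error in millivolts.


The maximum quantization error is +/- LSB/2.
LSB = Vref / 2^n = 7.75 / 8192 = 0.00094604 V
Max error = LSB / 2 = 0.00094604 / 2 = 0.00047302 V
Max error = 0.473 mV

0.473 mV


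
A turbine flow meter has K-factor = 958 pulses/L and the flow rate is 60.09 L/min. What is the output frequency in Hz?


Frequency = K * Q / 60 (converting L/min to L/s).
f = 958 * 60.09 / 60
f = 57566.22 / 60
f = 959.44 Hz

959.44 Hz


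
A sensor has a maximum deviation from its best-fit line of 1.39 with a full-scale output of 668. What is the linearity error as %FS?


Linearity error = (max deviation / full scale) * 100%.
Linearity = (1.39 / 668) * 100
Linearity = 0.208 %FS

0.208 %FS


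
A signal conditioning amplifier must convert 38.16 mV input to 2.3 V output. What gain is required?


Gain = Vout / Vin (converting to same units).
G = 2.3 V / 38.16 mV
G = 2300.0 mV / 38.16 mV
G = 60.27

60.27


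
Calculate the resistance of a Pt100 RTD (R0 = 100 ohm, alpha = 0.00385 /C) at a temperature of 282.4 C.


The RTD equation: Rt = R0 * (1 + alpha * T).
Rt = 100 * (1 + 0.00385 * 282.4)
Rt = 100 * (1 + 1.08724)
Rt = 100 * 2.08724
Rt = 208.724 ohm

208.724 ohm


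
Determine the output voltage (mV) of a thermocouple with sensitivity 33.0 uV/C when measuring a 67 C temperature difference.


The thermocouple output V = sensitivity * dT.
V = 33.0 uV/C * 67 C
V = 2211.0 uV
V = 2.211 mV

2.211 mV


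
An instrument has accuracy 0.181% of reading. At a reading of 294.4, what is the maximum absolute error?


Absolute error = (accuracy% / 100) * reading.
Error = (0.181 / 100) * 294.4
Error = 0.00181 * 294.4
Error = 0.5329

0.5329


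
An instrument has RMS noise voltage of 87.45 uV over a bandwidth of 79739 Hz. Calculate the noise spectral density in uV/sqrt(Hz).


Noise spectral density = Vrms / sqrt(BW).
NSD = 87.45 / sqrt(79739)
NSD = 87.45 / 282.3809
NSD = 0.3097 uV/sqrt(Hz)

0.3097 uV/sqrt(Hz)


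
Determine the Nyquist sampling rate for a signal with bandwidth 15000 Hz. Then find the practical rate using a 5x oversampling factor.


By Nyquist theorem, fs_min = 2 * fmax.
fs_min = 2 * 15000 = 30000 Hz
Practical rate = 5 * fs_min = 5 * 30000 = 150000 Hz

fs_min = 30000 Hz, fs_practical = 150000 Hz


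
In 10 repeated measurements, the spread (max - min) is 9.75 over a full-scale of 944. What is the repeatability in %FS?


Repeatability = (spread / full scale) * 100%.
R = (9.75 / 944) * 100
R = 1.033 %FS

1.033 %FS


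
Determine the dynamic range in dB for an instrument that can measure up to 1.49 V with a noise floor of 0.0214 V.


Dynamic range = 20 * log10(Vmax / Vnoise).
DR = 20 * log10(1.49 / 0.0214)
DR = 20 * log10(69.63)
DR = 36.86 dB

36.86 dB


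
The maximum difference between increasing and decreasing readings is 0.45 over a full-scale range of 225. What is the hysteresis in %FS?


Hysteresis = (max difference / full scale) * 100%.
H = (0.45 / 225) * 100
H = 0.2 %FS

0.2 %FS


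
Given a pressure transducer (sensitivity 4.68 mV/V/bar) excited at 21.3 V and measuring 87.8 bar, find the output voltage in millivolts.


Output = sensitivity * Vex * P.
Vout = 4.68 * 21.3 * 87.8
Vout = 99.684 * 87.8
Vout = 8752.26 mV

8752.26 mV


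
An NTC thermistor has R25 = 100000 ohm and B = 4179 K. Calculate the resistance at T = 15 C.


NTC thermistor equation: Rt = R25 * exp(B * (1/T - 1/T25)).
T in Kelvin: 288.15 K, T25 = 298.15 K
1/T - 1/T25 = 1/288.15 - 1/298.15 = 0.0001164
B * (1/T - 1/T25) = 4179 * 0.0001164 = 0.4864
Rt = 100000 * exp(0.4864) = 162649.7 ohm

162649.7 ohm


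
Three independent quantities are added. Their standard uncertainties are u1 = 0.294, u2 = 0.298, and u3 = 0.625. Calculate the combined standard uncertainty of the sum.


For a sum of independent quantities, uc = sqrt(u1^2 + u2^2 + u3^2).
uc = sqrt(0.294^2 + 0.298^2 + 0.625^2)
uc = sqrt(0.086436 + 0.088804 + 0.390625)
uc = 0.7522

0.7522


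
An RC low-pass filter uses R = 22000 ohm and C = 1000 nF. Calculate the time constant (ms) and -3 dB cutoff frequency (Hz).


Time constant: tau = R * C.
tau = 22000 * 1.00e-06 = 0.022 s
tau = 22.0 ms
Cutoff frequency: fc = 1 / (2*pi*R*C).
fc = 1 / (2*pi*0.022) = 7.23 Hz

tau = 22.0 ms, fc = 7.23 Hz


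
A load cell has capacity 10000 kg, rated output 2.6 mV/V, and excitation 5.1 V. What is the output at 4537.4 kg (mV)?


Vout = rated_output * Vex * (load / capacity).
Vout = 2.6 * 5.1 * (4537.4 / 10000)
Vout = 2.6 * 5.1 * 0.45374
Vout = 6.017 mV

6.017 mV


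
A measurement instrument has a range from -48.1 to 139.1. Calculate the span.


Span = upper range - lower range.
Span = 139.1 - (-48.1)
Span = 187.2

187.2


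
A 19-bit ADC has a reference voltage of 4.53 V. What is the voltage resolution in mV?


The resolution (LSB) of an ADC is Vref / 2^n.
LSB = 4.53 / 2^19
LSB = 4.53 / 524288
LSB = 8.64e-06 V = 0.00864029 mV

0.00864029 mV


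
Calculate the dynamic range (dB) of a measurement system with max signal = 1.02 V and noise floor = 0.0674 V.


Dynamic range = 20 * log10(Vmax / Vnoise).
DR = 20 * log10(1.02 / 0.0674)
DR = 20 * log10(15.13)
DR = 23.6 dB

23.6 dB


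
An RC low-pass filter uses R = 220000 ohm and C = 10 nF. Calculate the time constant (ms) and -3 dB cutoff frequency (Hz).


Time constant: tau = R * C.
tau = 220000 * 1.00e-08 = 0.0022 s
tau = 2.2 ms
Cutoff frequency: fc = 1 / (2*pi*R*C).
fc = 1 / (2*pi*0.0022) = 72.34 Hz

tau = 2.2 ms, fc = 72.34 Hz


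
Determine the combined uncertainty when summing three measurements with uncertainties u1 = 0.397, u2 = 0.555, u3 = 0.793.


For a sum of independent quantities, uc = sqrt(u1^2 + u2^2 + u3^2).
uc = sqrt(0.397^2 + 0.555^2 + 0.793^2)
uc = sqrt(0.157609 + 0.308025 + 0.628849)
uc = 1.0462

1.0462


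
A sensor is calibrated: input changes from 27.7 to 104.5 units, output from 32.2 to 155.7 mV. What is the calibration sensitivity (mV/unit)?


Sensitivity = (y2 - y1) / (x2 - x1).
S = (155.7 - 32.2) / (104.5 - 27.7)
S = 123.5 / 76.8
S = 1.6081 mV/unit

1.6081 mV/unit


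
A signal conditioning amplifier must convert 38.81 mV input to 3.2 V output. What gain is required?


Gain = Vout / Vin (converting to same units).
G = 3.2 V / 38.81 mV
G = 3200.0 mV / 38.81 mV
G = 82.45

82.45


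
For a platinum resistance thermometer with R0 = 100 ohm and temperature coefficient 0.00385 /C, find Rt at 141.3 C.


The RTD equation: Rt = R0 * (1 + alpha * T).
Rt = 100 * (1 + 0.00385 * 141.3)
Rt = 100 * (1 + 0.544005)
Rt = 100 * 1.544005
Rt = 154.4 ohm

154.4 ohm


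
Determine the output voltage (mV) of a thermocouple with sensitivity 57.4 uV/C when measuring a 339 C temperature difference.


The thermocouple output V = sensitivity * dT.
V = 57.4 uV/C * 339 C
V = 19458.6 uV
V = 19.459 mV

19.459 mV


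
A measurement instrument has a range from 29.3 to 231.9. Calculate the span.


Span = upper range - lower range.
Span = 231.9 - (29.3)
Span = 202.6

202.6


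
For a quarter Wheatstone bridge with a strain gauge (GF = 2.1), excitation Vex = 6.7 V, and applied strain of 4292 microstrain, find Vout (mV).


Quarter bridge output: Vout = (GF * epsilon * Vex) / 4.
Vout = (2.1 * 4292e-6 * 6.7) / 4
Vout = 0.06038844 / 4 V
Vout = 0.01509711 V = 15.0971 mV

15.0971 mV


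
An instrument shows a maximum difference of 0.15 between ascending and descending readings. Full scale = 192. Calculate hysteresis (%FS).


Hysteresis = (max difference / full scale) * 100%.
H = (0.15 / 192) * 100
H = 0.078 %FS

0.078 %FS


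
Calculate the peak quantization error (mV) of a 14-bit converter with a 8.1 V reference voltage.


The maximum quantization error is +/- LSB/2.
LSB = Vref / 2^n = 8.1 / 16384 = 0.00049438 V
Max error = LSB / 2 = 0.00049438 / 2 = 0.00024719 V
Max error = 0.2472 mV

0.2472 mV


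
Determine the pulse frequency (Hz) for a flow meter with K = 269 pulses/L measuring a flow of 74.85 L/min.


Frequency = K * Q / 60 (converting L/min to L/s).
f = 269 * 74.85 / 60
f = 20134.65 / 60
f = 335.58 Hz

335.58 Hz


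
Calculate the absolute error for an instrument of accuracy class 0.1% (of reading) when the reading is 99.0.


Absolute error = (accuracy% / 100) * reading.
Error = (0.1 / 100) * 99.0
Error = 0.001 * 99.0
Error = 0.099

0.099


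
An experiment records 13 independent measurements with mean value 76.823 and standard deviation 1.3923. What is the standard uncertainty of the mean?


The standard uncertainty for Type A evaluation is u = s / sqrt(n).
u = 1.3923 / sqrt(13)
u = 1.3923 / 3.6056
u = 0.3862

0.3862


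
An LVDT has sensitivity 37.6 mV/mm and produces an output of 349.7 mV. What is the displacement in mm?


Displacement = Vout / sensitivity.
d = 349.7 / 37.6
d = 9.301 mm

9.301 mm


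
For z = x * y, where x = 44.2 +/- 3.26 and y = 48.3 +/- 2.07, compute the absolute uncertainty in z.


For a product z = x*y, the relative uncertainty is:
uz/z = sqrt((ux/x)^2 + (uy/y)^2)
Relative uncertainties: ux/x = 3.26/44.2 = 0.073756
uy/y = 2.07/48.3 = 0.042857
z = 44.2 * 48.3 = 2134.9
uz = 2134.9 * sqrt(0.073756^2 + 0.042857^2) = 182.11

182.11


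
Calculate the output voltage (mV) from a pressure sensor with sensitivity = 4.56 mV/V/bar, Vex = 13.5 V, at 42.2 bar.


Output = sensitivity * Vex * P.
Vout = 4.56 * 13.5 * 42.2
Vout = 61.56 * 42.2
Vout = 2597.83 mV

2597.83 mV


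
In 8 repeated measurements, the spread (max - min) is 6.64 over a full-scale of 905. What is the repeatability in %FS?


Repeatability = (spread / full scale) * 100%.
R = (6.64 / 905) * 100
R = 0.734 %FS

0.734 %FS


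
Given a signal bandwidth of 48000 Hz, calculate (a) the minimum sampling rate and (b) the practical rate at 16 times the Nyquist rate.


By Nyquist theorem, fs_min = 2 * fmax.
fs_min = 2 * 48000 = 96000 Hz
Practical rate = 16 * fs_min = 16 * 96000 = 1536000 Hz

fs_min = 96000 Hz, fs_practical = 1536000 Hz


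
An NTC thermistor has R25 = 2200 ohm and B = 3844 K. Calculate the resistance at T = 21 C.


NTC thermistor equation: Rt = R25 * exp(B * (1/T - 1/T25)).
T in Kelvin: 294.15 K, T25 = 298.15 K
1/T - 1/T25 = 1/294.15 - 1/298.15 = 4.561e-05
B * (1/T - 1/T25) = 3844 * 4.561e-05 = 0.1753
Rt = 2200 * exp(0.1753) = 2621.6 ohm

2621.6 ohm


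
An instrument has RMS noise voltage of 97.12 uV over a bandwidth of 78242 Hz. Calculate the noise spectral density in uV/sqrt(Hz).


Noise spectral density = Vrms / sqrt(BW).
NSD = 97.12 / sqrt(78242)
NSD = 97.12 / 279.7177
NSD = 0.3472 uV/sqrt(Hz)

0.3472 uV/sqrt(Hz)


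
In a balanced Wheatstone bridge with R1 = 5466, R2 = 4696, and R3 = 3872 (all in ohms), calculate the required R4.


At balance: R1*R4 = R2*R3, so R4 = R2*R3/R1.
R4 = 4696 * 3872 / 5466
R4 = 18182912 / 5466
R4 = 3326.55 ohm

3326.55 ohm


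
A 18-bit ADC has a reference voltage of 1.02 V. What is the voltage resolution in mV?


The resolution (LSB) of an ADC is Vref / 2^n.
LSB = 1.02 / 2^18
LSB = 1.02 / 262144
LSB = 3.89e-06 V = 0.00389099 mV

0.00389099 mV


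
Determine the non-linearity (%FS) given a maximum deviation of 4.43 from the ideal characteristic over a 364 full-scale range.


Linearity error = (max deviation / full scale) * 100%.
Linearity = (4.43 / 364) * 100
Linearity = 1.217 %FS

1.217 %FS


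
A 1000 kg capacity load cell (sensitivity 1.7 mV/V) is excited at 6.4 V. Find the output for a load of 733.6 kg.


Vout = rated_output * Vex * (load / capacity).
Vout = 1.7 * 6.4 * (733.6 / 1000)
Vout = 1.7 * 6.4 * 0.7336
Vout = 7.982 mV

7.982 mV


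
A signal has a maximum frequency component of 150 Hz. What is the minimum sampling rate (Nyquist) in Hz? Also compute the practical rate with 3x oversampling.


By Nyquist theorem, fs_min = 2 * fmax.
fs_min = 2 * 150 = 300 Hz
Practical rate = 3 * fs_min = 3 * 300 = 900 Hz

fs_min = 300 Hz, fs_practical = 900 Hz


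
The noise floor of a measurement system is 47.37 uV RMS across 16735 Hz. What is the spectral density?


Noise spectral density = Vrms / sqrt(BW).
NSD = 47.37 / sqrt(16735)
NSD = 47.37 / 129.3638
NSD = 0.3662 uV/sqrt(Hz)

0.3662 uV/sqrt(Hz)


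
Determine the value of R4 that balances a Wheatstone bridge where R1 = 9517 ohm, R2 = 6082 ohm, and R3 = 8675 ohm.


At balance: R1*R4 = R2*R3, so R4 = R2*R3/R1.
R4 = 6082 * 8675 / 9517
R4 = 52761350 / 9517
R4 = 5543.91 ohm

5543.91 ohm


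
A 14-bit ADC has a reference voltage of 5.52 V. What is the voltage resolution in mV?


The resolution (LSB) of an ADC is Vref / 2^n.
LSB = 5.52 / 2^14
LSB = 5.52 / 16384
LSB = 0.00033691 V = 0.33691406 mV

0.33691406 mV


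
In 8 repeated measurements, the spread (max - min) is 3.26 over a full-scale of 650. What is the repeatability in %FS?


Repeatability = (spread / full scale) * 100%.
R = (3.26 / 650) * 100
R = 0.502 %FS

0.502 %FS


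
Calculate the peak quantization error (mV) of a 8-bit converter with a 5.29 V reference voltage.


The maximum quantization error is +/- LSB/2.
LSB = Vref / 2^n = 5.29 / 256 = 0.02066406 V
Max error = LSB / 2 = 0.02066406 / 2 = 0.01033203 V
Max error = 10.332 mV

10.332 mV


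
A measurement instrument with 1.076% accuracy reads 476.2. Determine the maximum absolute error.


Absolute error = (accuracy% / 100) * reading.
Error = (1.076 / 100) * 476.2
Error = 0.01076 * 476.2
Error = 5.1239

5.1239


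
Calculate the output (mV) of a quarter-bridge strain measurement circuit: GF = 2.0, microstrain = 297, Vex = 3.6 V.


Quarter bridge output: Vout = (GF * epsilon * Vex) / 4.
Vout = (2.0 * 297e-6 * 3.6) / 4
Vout = 0.0021384 / 4 V
Vout = 0.0005346 V = 0.5346 mV

0.5346 mV


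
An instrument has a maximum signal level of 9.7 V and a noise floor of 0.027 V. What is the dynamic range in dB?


Dynamic range = 20 * log10(Vmax / Vnoise).
DR = 20 * log10(9.7 / 0.027)
DR = 20 * log10(359.26)
DR = 51.11 dB

51.11 dB


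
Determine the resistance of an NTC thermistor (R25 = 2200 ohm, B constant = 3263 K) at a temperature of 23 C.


NTC thermistor equation: Rt = R25 * exp(B * (1/T - 1/T25)).
T in Kelvin: 296.15 K, T25 = 298.15 K
1/T - 1/T25 = 1/296.15 - 1/298.15 = 2.265e-05
B * (1/T - 1/T25) = 3263 * 2.265e-05 = 0.0739
Rt = 2200 * exp(0.0739) = 2368.8 ohm

2368.8 ohm


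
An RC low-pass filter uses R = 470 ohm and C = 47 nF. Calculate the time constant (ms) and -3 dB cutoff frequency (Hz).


Time constant: tau = R * C.
tau = 470 * 4.70e-08 = 2.209e-05 s
tau = 0.0221 ms
Cutoff frequency: fc = 1 / (2*pi*R*C).
fc = 1 / (2*pi*2.209e-05) = 7204.84 Hz

tau = 0.0221 ms, fc = 7204.84 Hz


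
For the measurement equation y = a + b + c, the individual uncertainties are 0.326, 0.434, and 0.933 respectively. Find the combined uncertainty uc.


For a sum of independent quantities, uc = sqrt(u1^2 + u2^2 + u3^2).
uc = sqrt(0.326^2 + 0.434^2 + 0.933^2)
uc = sqrt(0.106276 + 0.188356 + 0.870489)
uc = 1.0794

1.0794


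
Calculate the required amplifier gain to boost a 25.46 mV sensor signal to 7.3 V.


Gain = Vout / Vin (converting to same units).
G = 7.3 V / 25.46 mV
G = 7300.0 mV / 25.46 mV
G = 286.72

286.72


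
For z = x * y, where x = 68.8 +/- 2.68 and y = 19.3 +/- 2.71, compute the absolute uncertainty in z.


For a product z = x*y, the relative uncertainty is:
uz/z = sqrt((ux/x)^2 + (uy/y)^2)
Relative uncertainties: ux/x = 2.68/68.8 = 0.038953
uy/y = 2.71/19.3 = 0.140415
z = 68.8 * 19.3 = 1327.8
uz = 1327.8 * sqrt(0.038953^2 + 0.140415^2) = 193.49

193.49


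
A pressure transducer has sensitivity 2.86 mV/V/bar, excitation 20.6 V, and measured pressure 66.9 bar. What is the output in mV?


Output = sensitivity * Vex * P.
Vout = 2.86 * 20.6 * 66.9
Vout = 58.916 * 66.9
Vout = 3941.48 mV

3941.48 mV


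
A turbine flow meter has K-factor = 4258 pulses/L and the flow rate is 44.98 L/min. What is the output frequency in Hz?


Frequency = K * Q / 60 (converting L/min to L/s).
f = 4258 * 44.98 / 60
f = 191524.84 / 60
f = 3192.08 Hz

3192.08 Hz


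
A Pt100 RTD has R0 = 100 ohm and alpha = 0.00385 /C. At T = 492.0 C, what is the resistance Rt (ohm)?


The RTD equation: Rt = R0 * (1 + alpha * T).
Rt = 100 * (1 + 0.00385 * 492.0)
Rt = 100 * (1 + 1.8942)
Rt = 100 * 2.8942
Rt = 289.42 ohm

289.42 ohm


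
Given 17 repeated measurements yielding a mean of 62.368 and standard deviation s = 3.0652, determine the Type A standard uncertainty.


The standard uncertainty for Type A evaluation is u = s / sqrt(n).
u = 3.0652 / sqrt(17)
u = 3.0652 / 4.1231
u = 0.7434

0.7434


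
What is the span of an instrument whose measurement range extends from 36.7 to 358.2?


Span = upper range - lower range.
Span = 358.2 - (36.7)
Span = 321.5

321.5


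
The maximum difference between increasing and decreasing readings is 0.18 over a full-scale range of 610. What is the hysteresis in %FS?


Hysteresis = (max difference / full scale) * 100%.
H = (0.18 / 610) * 100
H = 0.03 %FS

0.03 %FS


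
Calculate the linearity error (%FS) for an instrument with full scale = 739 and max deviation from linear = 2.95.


Linearity error = (max deviation / full scale) * 100%.
Linearity = (2.95 / 739) * 100
Linearity = 0.399 %FS

0.399 %FS


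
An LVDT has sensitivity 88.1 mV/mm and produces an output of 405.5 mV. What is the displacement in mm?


Displacement = Vout / sensitivity.
d = 405.5 / 88.1
d = 4.603 mm

4.603 mm


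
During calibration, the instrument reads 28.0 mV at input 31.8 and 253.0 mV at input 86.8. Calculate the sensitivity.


Sensitivity = (y2 - y1) / (x2 - x1).
S = (253.0 - 28.0) / (86.8 - 31.8)
S = 225.0 / 55.0
S = 4.0909 mV/unit

4.0909 mV/unit


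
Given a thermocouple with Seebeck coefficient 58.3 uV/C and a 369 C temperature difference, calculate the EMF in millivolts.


The thermocouple output V = sensitivity * dT.
V = 58.3 uV/C * 369 C
V = 21512.7 uV
V = 21.513 mV

21.513 mV


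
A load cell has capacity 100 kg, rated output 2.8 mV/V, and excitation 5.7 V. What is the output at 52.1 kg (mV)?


Vout = rated_output * Vex * (load / capacity).
Vout = 2.8 * 5.7 * (52.1 / 100)
Vout = 2.8 * 5.7 * 0.521
Vout = 8.315 mV

8.315 mV


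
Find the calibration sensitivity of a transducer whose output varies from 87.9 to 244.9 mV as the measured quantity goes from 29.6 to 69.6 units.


Sensitivity = (y2 - y1) / (x2 - x1).
S = (244.9 - 87.9) / (69.6 - 29.6)
S = 157.0 / 40.0
S = 3.925 mV/unit

3.925 mV/unit


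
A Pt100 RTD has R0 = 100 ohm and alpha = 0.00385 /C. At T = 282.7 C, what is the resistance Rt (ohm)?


The RTD equation: Rt = R0 * (1 + alpha * T).
Rt = 100 * (1 + 0.00385 * 282.7)
Rt = 100 * (1 + 1.088395)
Rt = 100 * 2.088395
Rt = 208.84 ohm

208.84 ohm


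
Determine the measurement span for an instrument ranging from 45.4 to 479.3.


Span = upper range - lower range.
Span = 479.3 - (45.4)
Span = 433.9

433.9


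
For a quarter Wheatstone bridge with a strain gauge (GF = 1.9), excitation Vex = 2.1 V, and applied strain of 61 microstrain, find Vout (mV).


Quarter bridge output: Vout = (GF * epsilon * Vex) / 4.
Vout = (1.9 * 61e-6 * 2.1) / 4
Vout = 0.00024339 / 4 V
Vout = 6.085e-05 V = 0.0608 mV

0.0608 mV


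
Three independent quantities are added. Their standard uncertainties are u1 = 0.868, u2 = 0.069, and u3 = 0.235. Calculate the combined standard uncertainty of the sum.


For a sum of independent quantities, uc = sqrt(u1^2 + u2^2 + u3^2).
uc = sqrt(0.868^2 + 0.069^2 + 0.235^2)
uc = sqrt(0.753424 + 0.004761 + 0.055225)
uc = 0.9019

0.9019


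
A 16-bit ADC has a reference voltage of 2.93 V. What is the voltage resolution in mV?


The resolution (LSB) of an ADC is Vref / 2^n.
LSB = 2.93 / 2^16
LSB = 2.93 / 65536
LSB = 4.471e-05 V = 0.04470825 mV

0.04470825 mV


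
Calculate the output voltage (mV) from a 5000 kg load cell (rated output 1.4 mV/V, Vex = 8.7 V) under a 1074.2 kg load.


Vout = rated_output * Vex * (load / capacity).
Vout = 1.4 * 8.7 * (1074.2 / 5000)
Vout = 1.4 * 8.7 * 0.21484
Vout = 2.617 mV

2.617 mV


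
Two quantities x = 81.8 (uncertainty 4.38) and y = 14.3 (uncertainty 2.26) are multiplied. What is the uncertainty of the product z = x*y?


For a product z = x*y, the relative uncertainty is:
uz/z = sqrt((ux/x)^2 + (uy/y)^2)
Relative uncertainties: ux/x = 4.38/81.8 = 0.053545
uy/y = 2.26/14.3 = 0.158042
z = 81.8 * 14.3 = 1169.7
uz = 1169.7 * sqrt(0.053545^2 + 0.158042^2) = 195.19

195.19


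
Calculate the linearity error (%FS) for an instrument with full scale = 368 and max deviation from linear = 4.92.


Linearity error = (max deviation / full scale) * 100%.
Linearity = (4.92 / 368) * 100
Linearity = 1.337 %FS

1.337 %FS


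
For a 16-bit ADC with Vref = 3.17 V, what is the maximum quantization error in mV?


The maximum quantization error is +/- LSB/2.
LSB = Vref / 2^n = 3.17 / 65536 = 4.837e-05 V
Max error = LSB / 2 = 4.837e-05 / 2 = 2.419e-05 V
Max error = 0.0242 mV

0.0242 mV


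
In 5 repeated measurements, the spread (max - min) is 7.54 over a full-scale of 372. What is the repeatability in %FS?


Repeatability = (spread / full scale) * 100%.
R = (7.54 / 372) * 100
R = 2.027 %FS

2.027 %FS


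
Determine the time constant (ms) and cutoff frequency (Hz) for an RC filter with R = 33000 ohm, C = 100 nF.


Time constant: tau = R * C.
tau = 33000 * 1.00e-07 = 0.0033 s
tau = 3.3 ms
Cutoff frequency: fc = 1 / (2*pi*R*C).
fc = 1 / (2*pi*0.0033) = 48.23 Hz

tau = 3.3 ms, fc = 48.23 Hz


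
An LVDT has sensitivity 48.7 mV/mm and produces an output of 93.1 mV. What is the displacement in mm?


Displacement = Vout / sensitivity.
d = 93.1 / 48.7
d = 1.912 mm

1.912 mm


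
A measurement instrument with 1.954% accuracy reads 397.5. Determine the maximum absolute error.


Absolute error = (accuracy% / 100) * reading.
Error = (1.954 / 100) * 397.5
Error = 0.01954 * 397.5
Error = 7.7671

7.7671


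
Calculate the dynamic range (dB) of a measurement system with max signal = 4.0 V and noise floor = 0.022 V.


Dynamic range = 20 * log10(Vmax / Vnoise).
DR = 20 * log10(4.0 / 0.022)
DR = 20 * log10(181.82)
DR = 45.19 dB

45.19 dB
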